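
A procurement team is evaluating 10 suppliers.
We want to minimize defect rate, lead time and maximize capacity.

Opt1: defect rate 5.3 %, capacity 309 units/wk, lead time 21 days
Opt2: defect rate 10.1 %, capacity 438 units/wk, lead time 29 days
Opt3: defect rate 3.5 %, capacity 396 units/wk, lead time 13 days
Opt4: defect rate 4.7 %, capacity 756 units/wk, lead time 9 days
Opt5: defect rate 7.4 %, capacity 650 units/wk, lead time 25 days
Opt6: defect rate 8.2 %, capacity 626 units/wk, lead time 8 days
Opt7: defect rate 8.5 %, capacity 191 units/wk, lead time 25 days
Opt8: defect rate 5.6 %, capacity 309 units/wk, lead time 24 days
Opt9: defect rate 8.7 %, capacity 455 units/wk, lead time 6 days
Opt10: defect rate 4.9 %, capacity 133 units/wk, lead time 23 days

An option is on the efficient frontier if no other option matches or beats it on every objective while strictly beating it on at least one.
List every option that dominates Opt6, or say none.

Opt1: worse on capacity (309 vs 626).
Opt2: worse on defect rate (10.1 vs 8.2).
Opt3: worse on capacity (396 vs 626).
Opt4: worse on lead time (9 vs 8).
Opt5: worse on lead time (25 vs 8).
Opt7: worse on defect rate (8.5 vs 8.2).
Opt8: worse on capacity (309 vs 626).
Opt9: worse on defect rate (8.7 vs 8.2).
Opt10: worse on capacity (133 vs 626).
No option dominates Opt6.

none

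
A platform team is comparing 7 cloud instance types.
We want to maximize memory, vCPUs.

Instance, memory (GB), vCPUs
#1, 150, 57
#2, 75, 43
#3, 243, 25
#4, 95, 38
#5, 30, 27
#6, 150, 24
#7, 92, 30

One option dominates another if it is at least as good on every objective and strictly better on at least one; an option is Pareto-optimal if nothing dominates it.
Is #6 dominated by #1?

#1 vs #6: memory 150≥150, vCPUs 57≥24 — #1 is at least as good on every objective with at least one strict improvement.

Yes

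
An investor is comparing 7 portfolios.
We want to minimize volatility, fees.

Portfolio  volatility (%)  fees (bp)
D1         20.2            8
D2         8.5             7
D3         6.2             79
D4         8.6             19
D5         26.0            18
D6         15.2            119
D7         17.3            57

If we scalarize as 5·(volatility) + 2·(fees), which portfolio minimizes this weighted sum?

D1: 5·20.2 + 2·8 = 117.0
D2: 5·8.5 + 2·7 = 56.5
D3: 5·6.2 + 2·79 = 189.0
D4: 5·8.6 + 2·19 = 81.0
D5: 5·26.0 + 2·18 = 166.0
D6: 5·15.2 + 2·119 = 314.0
D7: 5·17.3 + 2·57 = 200.5
Lowest: D2 at 56.5.

D2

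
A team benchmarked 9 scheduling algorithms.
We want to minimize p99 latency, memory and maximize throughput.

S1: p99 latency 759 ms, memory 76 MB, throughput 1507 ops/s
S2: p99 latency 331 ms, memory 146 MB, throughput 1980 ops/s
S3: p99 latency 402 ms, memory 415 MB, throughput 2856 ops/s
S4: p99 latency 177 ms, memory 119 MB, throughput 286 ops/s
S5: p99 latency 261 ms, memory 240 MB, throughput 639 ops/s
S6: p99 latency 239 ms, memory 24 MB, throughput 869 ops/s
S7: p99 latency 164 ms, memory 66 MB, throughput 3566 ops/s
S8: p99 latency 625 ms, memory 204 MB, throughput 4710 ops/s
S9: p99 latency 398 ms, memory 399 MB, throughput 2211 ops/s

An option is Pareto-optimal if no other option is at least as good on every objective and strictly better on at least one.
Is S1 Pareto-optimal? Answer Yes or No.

No

S7 vs S1: p99 latency 164≤759, memory 66≤76, throughput 3566≥1507 — S7 is at least as good on every objective and strictly better on at least one, so S7 dominates S1.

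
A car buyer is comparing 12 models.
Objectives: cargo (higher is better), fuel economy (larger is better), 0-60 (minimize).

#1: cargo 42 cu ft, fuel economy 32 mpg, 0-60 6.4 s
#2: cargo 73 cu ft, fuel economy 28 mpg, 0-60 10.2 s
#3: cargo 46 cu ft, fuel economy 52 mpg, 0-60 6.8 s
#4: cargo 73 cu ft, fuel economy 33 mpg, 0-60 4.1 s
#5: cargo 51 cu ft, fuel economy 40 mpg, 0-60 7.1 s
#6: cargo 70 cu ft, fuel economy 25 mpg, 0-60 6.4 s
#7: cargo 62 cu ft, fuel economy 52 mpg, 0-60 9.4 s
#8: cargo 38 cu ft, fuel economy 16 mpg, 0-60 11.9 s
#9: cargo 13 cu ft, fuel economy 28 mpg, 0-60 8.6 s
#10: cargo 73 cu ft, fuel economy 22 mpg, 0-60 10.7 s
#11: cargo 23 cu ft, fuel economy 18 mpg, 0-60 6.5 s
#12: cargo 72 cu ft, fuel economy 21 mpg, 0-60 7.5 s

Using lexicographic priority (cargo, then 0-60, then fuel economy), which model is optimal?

#4

First maximize cargo: best is 73, kept {#2, #4, #10}.
Then minimize 0-60: best is 4.1, kept {#4}.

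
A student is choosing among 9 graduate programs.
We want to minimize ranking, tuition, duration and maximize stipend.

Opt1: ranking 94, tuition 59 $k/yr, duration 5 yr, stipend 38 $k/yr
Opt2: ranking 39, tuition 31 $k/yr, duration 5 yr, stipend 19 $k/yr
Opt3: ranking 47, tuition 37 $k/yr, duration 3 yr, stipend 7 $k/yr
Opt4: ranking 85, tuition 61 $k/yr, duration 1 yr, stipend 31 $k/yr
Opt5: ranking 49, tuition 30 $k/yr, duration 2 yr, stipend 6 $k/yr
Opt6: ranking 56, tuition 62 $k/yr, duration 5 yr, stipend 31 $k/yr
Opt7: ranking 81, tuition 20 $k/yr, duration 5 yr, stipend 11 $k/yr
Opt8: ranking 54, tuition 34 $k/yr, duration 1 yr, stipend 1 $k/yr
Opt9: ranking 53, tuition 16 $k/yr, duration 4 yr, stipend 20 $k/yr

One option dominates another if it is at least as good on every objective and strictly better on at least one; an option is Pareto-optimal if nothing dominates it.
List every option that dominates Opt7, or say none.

Opt9

Opt9: ranking 53≤81, tuition 16≤20, duration 4≤5, stipend 20≥11 — dominates Opt7.
Others (Opt1, Opt2, Opt3, Opt4, Opt5, Opt6, Opt8) are each worse than Opt7 on at least one objective.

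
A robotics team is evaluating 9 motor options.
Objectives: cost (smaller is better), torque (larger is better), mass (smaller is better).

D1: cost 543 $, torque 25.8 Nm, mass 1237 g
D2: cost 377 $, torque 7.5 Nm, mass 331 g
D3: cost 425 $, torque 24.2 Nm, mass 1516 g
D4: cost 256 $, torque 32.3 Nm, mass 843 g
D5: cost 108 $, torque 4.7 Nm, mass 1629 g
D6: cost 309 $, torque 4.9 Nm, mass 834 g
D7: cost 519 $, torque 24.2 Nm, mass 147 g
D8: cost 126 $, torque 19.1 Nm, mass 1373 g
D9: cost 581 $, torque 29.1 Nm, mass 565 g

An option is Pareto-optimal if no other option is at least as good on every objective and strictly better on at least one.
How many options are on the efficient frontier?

D1: dominated by D4 (cost 256≤543, torque 32.3≥25.8, mass 843≤1237).
D2: not dominated.
D3: dominated by D4 (cost 256≤425, torque 32.3≥24.2, mass 843≤1516).
D4: not dominated (best torque).
D5: not dominated (best cost).
D6: not dominated.
D7: not dominated (best mass).
D8: not dominated.
D9: not dominated.
Pareto-optimal: D2, D4, D5, D6, D7, D8, D9 → 7.

7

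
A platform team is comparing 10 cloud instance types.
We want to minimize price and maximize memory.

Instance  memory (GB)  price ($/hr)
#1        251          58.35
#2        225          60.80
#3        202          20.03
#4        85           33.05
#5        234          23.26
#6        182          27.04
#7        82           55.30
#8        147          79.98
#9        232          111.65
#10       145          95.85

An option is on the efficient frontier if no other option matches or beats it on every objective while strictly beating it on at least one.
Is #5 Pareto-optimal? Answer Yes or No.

Yes

#1: worse on price (58.35 vs 23.26).
#2: worse on memory (225 vs 234).
#3: worse on memory (202 vs 234).
#4: worse on memory (85 vs 234).
#6: worse on memory (182 vs 234).
#7: worse on memory (82 vs 234).
#8: worse on memory (147 vs 234).
#9: worse on memory (232 vs 234).
#10: worse on memory (145 vs 234).
No option is at least as good as #5 on every objective and strictly better on one.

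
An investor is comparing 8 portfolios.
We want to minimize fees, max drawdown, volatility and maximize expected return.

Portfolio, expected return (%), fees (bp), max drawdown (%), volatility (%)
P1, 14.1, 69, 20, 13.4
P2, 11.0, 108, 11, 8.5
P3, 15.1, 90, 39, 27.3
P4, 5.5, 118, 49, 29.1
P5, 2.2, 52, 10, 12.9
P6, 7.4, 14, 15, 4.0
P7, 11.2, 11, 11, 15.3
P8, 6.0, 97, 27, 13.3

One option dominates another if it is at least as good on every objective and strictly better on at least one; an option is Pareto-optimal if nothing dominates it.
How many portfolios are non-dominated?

6

P1: not dominated.
P2: not dominated.
P3: not dominated (best expected return).
P4: dominated by P1 (expected return 14.1≥5.5, fees 69≤118, max drawdown 20≤49, volatility 13.4≤29.1).
P5: not dominated (best max drawdown).
P6: not dominated (best volatility).
P7: not dominated (best fees).
P8: dominated by P6 (expected return 7.4≥6.0, fees 14≤97, max drawdown 15≤27, volatility 4.0≤13.3).
Pareto-optimal: P1, P2, P3, P5, P6, P7 → 6.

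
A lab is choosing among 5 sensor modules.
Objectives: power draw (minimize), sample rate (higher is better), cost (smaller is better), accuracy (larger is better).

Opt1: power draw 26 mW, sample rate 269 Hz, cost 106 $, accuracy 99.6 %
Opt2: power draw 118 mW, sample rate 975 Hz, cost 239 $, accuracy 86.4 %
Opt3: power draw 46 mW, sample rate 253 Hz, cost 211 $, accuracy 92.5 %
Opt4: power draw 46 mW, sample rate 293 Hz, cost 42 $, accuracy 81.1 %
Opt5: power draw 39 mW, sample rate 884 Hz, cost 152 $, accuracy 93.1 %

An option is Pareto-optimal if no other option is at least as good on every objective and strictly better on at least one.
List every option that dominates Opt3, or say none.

Opt1, Opt5

Opt1: power draw 26≤46, sample rate 269≥253, cost 106≤211, accuracy 99.6≥92.5 — dominates Opt3.
Opt5: power draw 39≤46, sample rate 884≥253, cost 152≤211, accuracy 93.1≥92.5 — dominates Opt3.
Others (Opt2, Opt4) are each worse than Opt3 on at least one objective.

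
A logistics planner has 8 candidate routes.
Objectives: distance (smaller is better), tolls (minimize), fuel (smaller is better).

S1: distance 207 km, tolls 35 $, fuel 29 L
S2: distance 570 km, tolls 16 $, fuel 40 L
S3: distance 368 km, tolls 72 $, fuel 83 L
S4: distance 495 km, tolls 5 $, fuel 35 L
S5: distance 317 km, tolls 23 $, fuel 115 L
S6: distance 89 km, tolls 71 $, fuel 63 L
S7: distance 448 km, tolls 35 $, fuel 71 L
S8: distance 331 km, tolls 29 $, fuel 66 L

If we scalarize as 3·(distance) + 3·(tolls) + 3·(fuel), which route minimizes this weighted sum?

S6

S1: 3·207 + 3·35 + 3·29 = 813
S2: 3·570 + 3·16 + 3·40 = 1878
S3: 3·368 + 3·72 + 3·83 = 1569
S4: 3·495 + 3·5 + 3·35 = 1605
S5: 3·317 + 3·23 + 3·115 = 1365
S6: 3·89 + 3·71 + 3·63 = 669
S7: 3·448 + 3·35 + 3·71 = 1662
S8: 3·331 + 3·29 + 3·66 = 1278
Lowest: S6 at 669.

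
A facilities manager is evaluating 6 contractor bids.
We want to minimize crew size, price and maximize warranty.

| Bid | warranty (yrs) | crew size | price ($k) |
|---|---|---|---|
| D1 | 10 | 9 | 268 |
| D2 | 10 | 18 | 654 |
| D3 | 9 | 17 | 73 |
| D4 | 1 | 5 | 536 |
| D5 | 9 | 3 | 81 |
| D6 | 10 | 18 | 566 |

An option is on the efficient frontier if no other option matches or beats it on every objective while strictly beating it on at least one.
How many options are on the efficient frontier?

D1: not dominated.
D2: dominated by D1 (warranty 10≥10, crew size 9≤18, price 268≤654).
D3: not dominated (best price).
D4: dominated by D5 (warranty 9≥1, crew size 3≤5, price 81≤536).
D5: not dominated (best crew size).
D6: dominated by D1 (warranty 10≥10, crew size 9≤18, price 268≤566).
Pareto-optimal: D1, D3, D5 → 3.

3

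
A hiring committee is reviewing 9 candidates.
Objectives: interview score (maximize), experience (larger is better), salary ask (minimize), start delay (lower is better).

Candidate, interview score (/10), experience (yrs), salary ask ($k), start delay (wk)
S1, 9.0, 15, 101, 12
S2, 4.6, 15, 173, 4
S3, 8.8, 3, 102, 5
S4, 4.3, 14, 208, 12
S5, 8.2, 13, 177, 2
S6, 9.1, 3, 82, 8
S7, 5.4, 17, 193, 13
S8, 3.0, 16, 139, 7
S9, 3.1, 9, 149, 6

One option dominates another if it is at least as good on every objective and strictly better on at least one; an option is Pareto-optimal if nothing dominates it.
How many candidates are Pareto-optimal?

8

S1: not dominated.
S2: not dominated.
S3: not dominated.
S4: dominated by S1 (interview score 9.0≥4.3, experience 15≥14, salary ask 101≤208, start delay 12≤12).
S5: not dominated (best start delay).
S6: not dominated (best interview score).
S7: not dominated (best experience).
S8: not dominated.
S9: not dominated.
Pareto-optimal: S1, S2, S3, S5, S6, S7, S8, S9 → 8.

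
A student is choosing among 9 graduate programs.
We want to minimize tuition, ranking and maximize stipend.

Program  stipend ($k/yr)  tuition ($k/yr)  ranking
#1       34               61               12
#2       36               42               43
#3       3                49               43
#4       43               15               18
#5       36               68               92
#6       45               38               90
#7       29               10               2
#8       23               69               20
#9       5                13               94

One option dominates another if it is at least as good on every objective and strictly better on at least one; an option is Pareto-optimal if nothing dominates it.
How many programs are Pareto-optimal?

#1: not dominated.
#2: dominated by #4 (stipend 43≥36, tuition 15≤42, ranking 18≤43).
#3: dominated by #2 (stipend 36≥3, tuition 42≤49, ranking 43≤43).
#4: not dominated.
#5: dominated by #2 (stipend 36≥36, tuition 42≤68, ranking 43≤92).
#6: not dominated (best stipend).
#7: not dominated (best tuition).
#8: dominated by #1 (stipend 34≥23, tuition 61≤69, ranking 12≤20).
#9: dominated by #7 (stipend 29≥5, tuition 10≤13, ranking 2≤94).
Pareto-optimal: #1, #4, #6, #7 → 4.

4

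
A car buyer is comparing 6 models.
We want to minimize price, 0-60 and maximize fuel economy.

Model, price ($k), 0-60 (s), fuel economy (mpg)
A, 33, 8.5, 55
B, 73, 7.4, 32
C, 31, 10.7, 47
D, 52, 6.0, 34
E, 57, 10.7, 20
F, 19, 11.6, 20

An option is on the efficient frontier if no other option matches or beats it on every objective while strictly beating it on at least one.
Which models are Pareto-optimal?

A, C, D, F

A: not dominated (best fuel economy).
B: dominated by D (price 52≤73, 0-60 6.0≤7.4, fuel economy 34≥32).
C: not dominated.
D: not dominated (best 0-60).
E: dominated by A (price 33≤57, 0-60 8.5≤10.7, fuel economy 55≥20).
F: not dominated (best price).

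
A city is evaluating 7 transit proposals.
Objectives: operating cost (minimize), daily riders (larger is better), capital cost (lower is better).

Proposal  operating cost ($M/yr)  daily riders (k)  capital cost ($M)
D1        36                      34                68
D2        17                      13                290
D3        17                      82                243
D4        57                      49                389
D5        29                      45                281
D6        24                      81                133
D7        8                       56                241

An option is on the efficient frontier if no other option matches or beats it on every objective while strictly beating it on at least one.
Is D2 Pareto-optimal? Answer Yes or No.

No

D3 vs D2: operating cost 17≤17, daily riders 82≥13, capital cost 243≤290 — D3 is at least as good on every objective and strictly better on at least one, so D3 dominates D2.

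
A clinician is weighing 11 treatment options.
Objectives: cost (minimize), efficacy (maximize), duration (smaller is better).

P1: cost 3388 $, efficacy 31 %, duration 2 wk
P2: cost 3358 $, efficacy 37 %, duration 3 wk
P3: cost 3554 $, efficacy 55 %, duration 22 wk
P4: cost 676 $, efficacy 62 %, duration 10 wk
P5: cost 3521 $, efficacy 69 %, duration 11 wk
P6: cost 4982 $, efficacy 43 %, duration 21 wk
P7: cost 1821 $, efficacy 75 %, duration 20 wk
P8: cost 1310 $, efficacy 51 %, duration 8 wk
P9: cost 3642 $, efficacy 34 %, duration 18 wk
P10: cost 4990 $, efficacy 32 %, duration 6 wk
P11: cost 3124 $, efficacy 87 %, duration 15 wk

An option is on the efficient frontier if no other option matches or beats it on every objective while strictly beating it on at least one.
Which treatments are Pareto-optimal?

P1, P2, P4, P5, P7, P8, P11

P1: not dominated (best duration).
P2: not dominated.
P3: dominated by P4 (cost 676≤3554, efficacy 62≥55, duration 10≤22).
P4: not dominated (best cost).
P5: not dominated.
P6: dominated by P4 (cost 676≤4982, efficacy 62≥43, duration 10≤21).
P7: not dominated.
P8: not dominated.
P9: dominated by P2 (cost 3358≤3642, efficacy 37≥34, duration 3≤18).
P10: dominated by P2 (cost 3358≤4990, efficacy 37≥32, duration 3≤6).
P11: not dominated (best efficacy).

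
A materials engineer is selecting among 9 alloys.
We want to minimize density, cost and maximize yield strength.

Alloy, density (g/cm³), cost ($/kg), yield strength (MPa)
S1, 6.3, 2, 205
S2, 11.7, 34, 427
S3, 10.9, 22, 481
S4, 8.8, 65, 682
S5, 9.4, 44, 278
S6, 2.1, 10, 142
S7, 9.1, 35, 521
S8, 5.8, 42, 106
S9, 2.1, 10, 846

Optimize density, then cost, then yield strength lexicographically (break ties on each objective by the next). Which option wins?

First minimize density: best is 2.1, kept {S6, S9}.
Then minimize cost: best is 10, kept {S6, S9}.
Then maximize yield strength: best is 846, kept {S9}.

S9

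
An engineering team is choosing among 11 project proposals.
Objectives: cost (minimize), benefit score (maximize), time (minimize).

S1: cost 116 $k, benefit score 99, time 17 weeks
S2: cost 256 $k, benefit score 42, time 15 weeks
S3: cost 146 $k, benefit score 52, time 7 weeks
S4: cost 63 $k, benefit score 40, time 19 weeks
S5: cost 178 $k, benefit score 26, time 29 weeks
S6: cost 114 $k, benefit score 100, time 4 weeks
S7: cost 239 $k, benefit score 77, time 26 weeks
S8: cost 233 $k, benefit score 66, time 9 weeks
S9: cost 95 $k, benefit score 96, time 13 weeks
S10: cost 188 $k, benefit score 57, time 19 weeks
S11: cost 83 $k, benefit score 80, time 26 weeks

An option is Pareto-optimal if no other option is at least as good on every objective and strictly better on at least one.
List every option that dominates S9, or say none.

none

S1: worse on cost (116 vs 95).
S2: worse on cost (256 vs 95).
S3: worse on cost (146 vs 95).
S4: worse on benefit score (40 vs 96).
S5: worse on cost (178 vs 95).
S6: worse on cost (114 vs 95).
S7: worse on cost (239 vs 95).
S8: worse on cost (233 vs 95).
S10: worse on cost (188 vs 95).
S11: worse on benefit score (80 vs 96).
No option dominates S9.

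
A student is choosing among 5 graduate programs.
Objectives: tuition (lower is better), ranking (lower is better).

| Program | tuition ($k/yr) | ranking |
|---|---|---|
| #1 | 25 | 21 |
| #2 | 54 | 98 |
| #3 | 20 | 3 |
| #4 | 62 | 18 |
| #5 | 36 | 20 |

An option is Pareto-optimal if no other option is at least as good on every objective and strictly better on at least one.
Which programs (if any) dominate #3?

#1: worse on tuition (25 vs 20).
#2: worse on tuition (54 vs 20).
#4: worse on tuition (62 vs 20).
#5: worse on tuition (36 vs 20).
No option dominates #3.

none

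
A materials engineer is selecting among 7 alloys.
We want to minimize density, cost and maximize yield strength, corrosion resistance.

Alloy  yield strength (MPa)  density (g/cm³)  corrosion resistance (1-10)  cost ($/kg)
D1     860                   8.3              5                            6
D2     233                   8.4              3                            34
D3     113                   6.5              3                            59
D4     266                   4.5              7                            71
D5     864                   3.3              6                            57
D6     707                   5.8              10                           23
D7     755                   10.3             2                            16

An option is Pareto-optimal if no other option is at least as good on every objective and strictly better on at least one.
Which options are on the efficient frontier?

D1, D4, D5, D6

D1: not dominated (best cost).
D2: dominated by D1 (yield strength 860≥233, density 8.3≤8.4, corrosion resistance 5≥3, cost 6≤34).
D3: dominated by D5 (yield strength 864≥113, density 3.3≤6.5, corrosion resistance 6≥3, cost 57≤59).
D4: not dominated.
D5: not dominated (best yield strength).
D6: not dominated (best corrosion resistance).
D7: dominated by D1 (yield strength 860≥755, density 8.3≤10.3, corrosion resistance 5≥2, cost 6≤16).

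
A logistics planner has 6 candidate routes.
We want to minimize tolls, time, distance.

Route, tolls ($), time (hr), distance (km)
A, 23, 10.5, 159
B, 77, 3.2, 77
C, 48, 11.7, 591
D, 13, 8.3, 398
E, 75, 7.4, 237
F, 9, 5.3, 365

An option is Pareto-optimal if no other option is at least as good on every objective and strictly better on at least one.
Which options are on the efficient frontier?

A: not dominated.
B: not dominated (best time).
C: dominated by A (tolls 23≤48, time 10.5≤11.7, distance 159≤591).
D: dominated by F (tolls 9≤13, time 5.3≤8.3, distance 365≤398).
E: not dominated.
F: not dominated (best tolls).

A, B, E, F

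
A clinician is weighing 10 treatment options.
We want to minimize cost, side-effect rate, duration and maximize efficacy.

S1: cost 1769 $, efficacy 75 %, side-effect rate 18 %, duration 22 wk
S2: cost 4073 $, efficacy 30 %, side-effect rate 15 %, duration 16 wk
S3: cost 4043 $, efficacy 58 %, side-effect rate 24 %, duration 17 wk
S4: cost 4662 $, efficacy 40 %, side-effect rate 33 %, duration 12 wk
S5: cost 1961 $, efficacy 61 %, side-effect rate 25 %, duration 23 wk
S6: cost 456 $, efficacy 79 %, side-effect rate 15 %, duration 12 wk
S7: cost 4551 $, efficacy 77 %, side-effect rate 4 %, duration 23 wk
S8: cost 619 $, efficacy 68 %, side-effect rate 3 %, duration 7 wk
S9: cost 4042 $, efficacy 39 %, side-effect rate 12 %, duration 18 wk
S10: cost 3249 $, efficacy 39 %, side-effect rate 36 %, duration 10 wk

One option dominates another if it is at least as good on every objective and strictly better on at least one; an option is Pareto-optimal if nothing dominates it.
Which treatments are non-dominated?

S6, S7, S8

S1: dominated by S6 (cost 456≤1769, efficacy 79≥75, side-effect rate 15≤18, duration 12≤22).
S2: dominated by S6 (cost 456≤4073, efficacy 79≥30, side-effect rate 15≤15, duration 12≤16).
S3: dominated by S6 (cost 456≤4043, efficacy 79≥58, side-effect rate 15≤24, duration 12≤17).
S4: dominated by S6 (cost 456≤4662, efficacy 79≥40, side-effect rate 15≤33, duration 12≤12).
S5: dominated by S1 (cost 1769≤1961, efficacy 75≥61, side-effect rate 18≤25, duration 22≤23).
S6: not dominated (best cost).
S7: not dominated.
S8: not dominated (best side-effect rate).
S9: dominated by S8 (cost 619≤4042, efficacy 68≥39, side-effect rate 3≤12, duration 7≤18).
S10: dominated by S8 (cost 619≤3249, efficacy 68≥39, side-effect rate 3≤36, duration 7≤10).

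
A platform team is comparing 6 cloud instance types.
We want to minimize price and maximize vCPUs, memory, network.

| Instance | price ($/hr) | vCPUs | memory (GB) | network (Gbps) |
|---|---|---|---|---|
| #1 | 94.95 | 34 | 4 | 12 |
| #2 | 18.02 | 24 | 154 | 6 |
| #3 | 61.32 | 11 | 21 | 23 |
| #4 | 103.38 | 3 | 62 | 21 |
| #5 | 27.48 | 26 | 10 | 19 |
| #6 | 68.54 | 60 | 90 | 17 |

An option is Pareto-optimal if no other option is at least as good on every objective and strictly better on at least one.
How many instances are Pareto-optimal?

#1: dominated by #6 (price 68.54≤94.95, vCPUs 60≥34, memory 90≥4, network 17≥12).
#2: not dominated (best price).
#3: not dominated (best network).
#4: not dominated.
#5: not dominated.
#6: not dominated (best vCPUs).
Pareto-optimal: #2, #3, #4, #5, #6 → 5.

5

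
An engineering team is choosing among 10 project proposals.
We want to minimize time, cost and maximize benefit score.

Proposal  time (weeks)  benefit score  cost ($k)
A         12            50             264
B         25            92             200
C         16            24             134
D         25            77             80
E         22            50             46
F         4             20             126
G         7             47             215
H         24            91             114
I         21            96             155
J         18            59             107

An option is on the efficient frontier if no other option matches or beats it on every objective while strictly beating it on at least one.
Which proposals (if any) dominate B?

I

I: time 21≤25, benefit score 96≥92, cost 155≤200 — dominates B.
Others (A, C, D, E, F, G, H, J) are each worse than B on at least one objective.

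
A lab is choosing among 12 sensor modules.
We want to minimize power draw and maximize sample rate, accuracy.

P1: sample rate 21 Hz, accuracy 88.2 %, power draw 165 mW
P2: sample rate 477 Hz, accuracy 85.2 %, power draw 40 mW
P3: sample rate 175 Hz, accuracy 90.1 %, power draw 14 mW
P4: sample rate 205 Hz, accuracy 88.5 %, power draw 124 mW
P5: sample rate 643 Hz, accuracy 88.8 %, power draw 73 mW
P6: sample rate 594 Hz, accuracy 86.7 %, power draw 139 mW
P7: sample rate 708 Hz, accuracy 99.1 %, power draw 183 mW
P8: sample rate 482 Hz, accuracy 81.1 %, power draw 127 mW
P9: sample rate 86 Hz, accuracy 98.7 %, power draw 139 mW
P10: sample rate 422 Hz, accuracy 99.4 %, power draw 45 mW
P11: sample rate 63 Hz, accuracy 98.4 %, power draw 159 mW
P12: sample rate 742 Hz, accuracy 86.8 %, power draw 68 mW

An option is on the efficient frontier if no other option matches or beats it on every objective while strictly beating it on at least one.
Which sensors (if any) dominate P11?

P9: sample rate 86≥63, accuracy 98.7≥98.4, power draw 139≤159 — dominates P11.
P10: sample rate 422≥63, accuracy 99.4≥98.4, power draw 45≤159 — dominates P11.
Others (P1, P2, P3, P4, P5, P6, P7, P8, P12) are each worse than P11 on at least one objective.

P9, P10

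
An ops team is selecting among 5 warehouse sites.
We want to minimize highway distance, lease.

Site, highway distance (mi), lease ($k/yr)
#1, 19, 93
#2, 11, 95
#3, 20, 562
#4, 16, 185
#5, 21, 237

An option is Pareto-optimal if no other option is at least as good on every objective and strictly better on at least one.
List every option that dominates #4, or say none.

#2: highway distance 11≤16, lease 95≤185 — dominates #4.
Others (#1, #3, #5) are each worse than #4 on at least one objective.

#2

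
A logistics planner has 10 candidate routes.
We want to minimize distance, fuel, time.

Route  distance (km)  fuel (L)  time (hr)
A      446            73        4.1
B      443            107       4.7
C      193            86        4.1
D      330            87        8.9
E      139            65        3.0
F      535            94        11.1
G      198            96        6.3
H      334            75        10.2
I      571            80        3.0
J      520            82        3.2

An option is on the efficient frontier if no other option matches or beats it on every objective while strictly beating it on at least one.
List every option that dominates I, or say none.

E

E: distance 139≤571, fuel 65≤80, time 3.0≤3.0 — dominates I.
Others (A, B, C, D, F, G, H, J) are each worse than I on at least one objective.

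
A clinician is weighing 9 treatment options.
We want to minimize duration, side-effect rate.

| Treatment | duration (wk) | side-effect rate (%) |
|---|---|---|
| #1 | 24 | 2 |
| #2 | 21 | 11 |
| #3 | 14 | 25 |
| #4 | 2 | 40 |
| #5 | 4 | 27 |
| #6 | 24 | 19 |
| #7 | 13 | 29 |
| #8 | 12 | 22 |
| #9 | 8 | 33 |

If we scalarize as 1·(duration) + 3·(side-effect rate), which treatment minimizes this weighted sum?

#1

#1: 1·24 + 3·2 = 30
#2: 1·21 + 3·11 = 54
#3: 1·14 + 3·25 = 89
#4: 1·2 + 3·40 = 122
#5: 1·4 + 3·27 = 85
#6: 1·24 + 3·19 = 81
#7: 1·13 + 3·29 = 100
#8: 1·12 + 3·22 = 78
#9: 1·8 + 3·33 = 107
Lowest: #1 at 30.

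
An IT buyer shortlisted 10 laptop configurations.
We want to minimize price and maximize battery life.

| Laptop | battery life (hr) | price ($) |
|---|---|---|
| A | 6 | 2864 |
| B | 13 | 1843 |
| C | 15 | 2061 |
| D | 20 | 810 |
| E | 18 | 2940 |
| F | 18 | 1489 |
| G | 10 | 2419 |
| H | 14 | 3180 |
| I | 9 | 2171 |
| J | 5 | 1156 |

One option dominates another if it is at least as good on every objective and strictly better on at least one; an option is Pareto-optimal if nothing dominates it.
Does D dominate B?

Yes

D vs B: battery life 20≥13, price 810≤1843 — D is at least as good on every objective with at least one strict improvement.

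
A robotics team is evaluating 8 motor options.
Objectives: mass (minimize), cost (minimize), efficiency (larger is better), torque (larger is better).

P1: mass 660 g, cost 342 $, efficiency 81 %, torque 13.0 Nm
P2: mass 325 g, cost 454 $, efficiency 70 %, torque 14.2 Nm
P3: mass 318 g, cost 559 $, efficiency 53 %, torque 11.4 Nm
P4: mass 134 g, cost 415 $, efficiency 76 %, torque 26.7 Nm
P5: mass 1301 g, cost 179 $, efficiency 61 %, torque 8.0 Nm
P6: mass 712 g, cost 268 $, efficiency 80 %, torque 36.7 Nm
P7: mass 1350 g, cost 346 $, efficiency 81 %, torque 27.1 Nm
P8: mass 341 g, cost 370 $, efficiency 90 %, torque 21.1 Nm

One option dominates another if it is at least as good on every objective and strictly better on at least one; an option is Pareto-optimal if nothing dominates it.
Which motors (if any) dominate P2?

P4

P4: mass 134≤325, cost 415≤454, efficiency 76≥70, torque 26.7≥14.2 — dominates P2.
Others (P1, P3, P5, P6, P7, P8) are each worse than P2 on at least one objective.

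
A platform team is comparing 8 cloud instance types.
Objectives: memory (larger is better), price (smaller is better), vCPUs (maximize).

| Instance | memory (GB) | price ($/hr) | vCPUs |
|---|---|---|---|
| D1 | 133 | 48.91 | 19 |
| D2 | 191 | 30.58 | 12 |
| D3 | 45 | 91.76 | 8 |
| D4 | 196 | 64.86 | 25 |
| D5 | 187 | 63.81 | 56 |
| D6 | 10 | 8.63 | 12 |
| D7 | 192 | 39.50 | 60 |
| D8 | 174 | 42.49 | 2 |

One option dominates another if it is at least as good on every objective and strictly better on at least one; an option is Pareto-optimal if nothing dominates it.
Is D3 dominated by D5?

Yes

D5 vs D3: memory 187≥45, price 63.81≤91.76, vCPUs 56≥8 — D5 is at least as good on every objective with at least one strict improvement.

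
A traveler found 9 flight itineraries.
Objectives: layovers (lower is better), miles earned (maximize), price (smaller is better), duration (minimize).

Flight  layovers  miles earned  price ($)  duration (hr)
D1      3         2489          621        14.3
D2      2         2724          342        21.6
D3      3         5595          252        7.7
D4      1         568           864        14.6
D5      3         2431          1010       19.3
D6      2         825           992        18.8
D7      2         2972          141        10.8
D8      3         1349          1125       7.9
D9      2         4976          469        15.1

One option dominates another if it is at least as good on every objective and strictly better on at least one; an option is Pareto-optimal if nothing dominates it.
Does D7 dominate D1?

D7 vs D1: layovers 2≤3, miles earned 2972≥2489, price 141≤621, duration 10.8≤14.3 — D7 is at least as good on every objective with at least one strict improvement.

Yes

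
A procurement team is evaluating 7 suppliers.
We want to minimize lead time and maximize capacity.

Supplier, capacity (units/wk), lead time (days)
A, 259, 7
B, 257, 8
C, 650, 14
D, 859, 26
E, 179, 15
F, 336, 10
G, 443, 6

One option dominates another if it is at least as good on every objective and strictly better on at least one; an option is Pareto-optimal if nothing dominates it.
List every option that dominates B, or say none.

A, G

A: capacity 259≥257, lead time 7≤8 — dominates B.
G: capacity 443≥257, lead time 6≤8 — dominates B.
Others (C, D, E, F) are each worse than B on at least one objective.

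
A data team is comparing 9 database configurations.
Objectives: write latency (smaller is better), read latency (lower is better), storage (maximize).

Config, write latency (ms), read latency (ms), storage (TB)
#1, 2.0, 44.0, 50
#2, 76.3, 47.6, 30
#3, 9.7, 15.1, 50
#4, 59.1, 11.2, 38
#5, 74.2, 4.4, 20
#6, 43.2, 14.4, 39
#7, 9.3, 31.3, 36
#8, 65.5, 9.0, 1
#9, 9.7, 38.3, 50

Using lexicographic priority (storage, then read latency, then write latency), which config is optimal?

First maximize storage: best is 50, kept {#1, #3, #9}.
Then minimize read latency: best is 15.1, kept {#3}.

#3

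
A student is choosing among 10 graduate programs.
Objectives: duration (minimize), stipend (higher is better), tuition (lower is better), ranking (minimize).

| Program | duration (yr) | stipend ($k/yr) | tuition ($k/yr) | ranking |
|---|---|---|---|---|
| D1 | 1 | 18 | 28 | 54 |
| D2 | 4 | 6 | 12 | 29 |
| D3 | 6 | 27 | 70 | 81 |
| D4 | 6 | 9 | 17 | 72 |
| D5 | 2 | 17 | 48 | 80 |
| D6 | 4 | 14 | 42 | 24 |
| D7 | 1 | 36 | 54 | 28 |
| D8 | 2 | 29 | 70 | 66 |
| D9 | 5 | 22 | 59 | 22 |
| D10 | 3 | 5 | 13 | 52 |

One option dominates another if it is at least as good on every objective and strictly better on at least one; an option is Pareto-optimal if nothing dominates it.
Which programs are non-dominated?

D1, D2, D4, D6, D7, D9, D10

D1: not dominated.
D2: not dominated (best tuition).
D3: dominated by D7 (duration 1≤6, stipend 36≥27, tuition 54≤70, ranking 28≤81).
D4: not dominated.
D5: dominated by D1 (duration 1≤2, stipend 18≥17, tuition 28≤48, ranking 54≤80).
D6: not dominated.
D7: not dominated (best stipend).
D8: dominated by D7 (duration 1≤2, stipend 36≥29, tuition 54≤70, ranking 28≤66).
D9: not dominated (best ranking).
D10: not dominated.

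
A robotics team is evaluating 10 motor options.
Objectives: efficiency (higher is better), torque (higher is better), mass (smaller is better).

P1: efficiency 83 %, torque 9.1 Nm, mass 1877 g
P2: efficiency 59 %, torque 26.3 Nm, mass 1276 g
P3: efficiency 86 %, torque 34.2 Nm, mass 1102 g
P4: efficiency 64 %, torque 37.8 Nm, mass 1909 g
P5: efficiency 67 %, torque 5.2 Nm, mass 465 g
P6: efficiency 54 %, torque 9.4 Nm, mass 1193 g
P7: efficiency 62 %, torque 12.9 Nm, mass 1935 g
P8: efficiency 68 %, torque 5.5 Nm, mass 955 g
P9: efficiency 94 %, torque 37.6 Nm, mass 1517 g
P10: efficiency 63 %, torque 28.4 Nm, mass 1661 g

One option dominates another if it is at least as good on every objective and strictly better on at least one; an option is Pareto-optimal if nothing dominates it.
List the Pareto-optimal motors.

P1: dominated by P3 (efficiency 86≥83, torque 34.2≥9.1, mass 1102≤1877).
P2: dominated by P3 (efficiency 86≥59, torque 34.2≥26.3, mass 1102≤1276).
P3: not dominated.
P4: not dominated (best torque).
P5: not dominated (best mass).
P6: dominated by P3 (efficiency 86≥54, torque 34.2≥9.4, mass 1102≤1193).
P7: dominated by P3 (efficiency 86≥62, torque 34.2≥12.9, mass 1102≤1935).
P8: not dominated.
P9: not dominated (best efficiency).
P10: dominated by P3 (efficiency 86≥63, torque 34.2≥28.4, mass 1102≤1661).

P3, P4, P5, P8, P9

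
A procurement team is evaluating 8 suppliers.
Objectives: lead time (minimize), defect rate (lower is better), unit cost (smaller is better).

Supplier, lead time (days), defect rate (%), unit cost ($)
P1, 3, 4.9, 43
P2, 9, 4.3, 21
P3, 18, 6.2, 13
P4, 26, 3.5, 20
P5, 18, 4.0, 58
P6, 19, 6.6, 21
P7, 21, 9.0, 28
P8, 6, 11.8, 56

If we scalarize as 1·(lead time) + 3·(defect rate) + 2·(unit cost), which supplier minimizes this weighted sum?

P1: 1·3 + 3·4.9 + 2·43 = 103.7
P2: 1·9 + 3·4.3 + 2·21 = 63.9
P3: 1·18 + 3·6.2 + 2·13 = 62.6
P4: 1·26 + 3·3.5 + 2·20 = 76.5
P5: 1·18 + 3·4.0 + 2·58 = 146.0
P6: 1·19 + 3·6.6 + 2·21 = 80.8
P7: 1·21 + 3·9.0 + 2·28 = 104.0
P8: 1·6 + 3·11.8 + 2·56 = 153.4
Lowest: P3 at 62.6.

P3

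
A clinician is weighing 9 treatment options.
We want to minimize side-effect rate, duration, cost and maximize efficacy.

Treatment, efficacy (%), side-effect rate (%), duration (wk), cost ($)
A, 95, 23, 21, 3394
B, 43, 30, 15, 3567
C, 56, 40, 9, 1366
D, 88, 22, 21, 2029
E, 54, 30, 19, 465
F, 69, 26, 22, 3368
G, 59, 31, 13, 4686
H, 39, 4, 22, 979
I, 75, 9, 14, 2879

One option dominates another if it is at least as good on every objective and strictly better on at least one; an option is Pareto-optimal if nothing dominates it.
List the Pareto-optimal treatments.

A, C, D, E, G, H, I

A: not dominated (best efficacy).
B: dominated by I (efficacy 75≥43, side-effect rate 9≤30, duration 14≤15, cost 2879≤3567).
C: not dominated (best duration).
D: not dominated.
E: not dominated (best cost).
F: dominated by D (efficacy 88≥69, side-effect rate 22≤26, duration 21≤22, cost 2029≤3368).
G: not dominated.
H: not dominated (best side-effect rate).
I: not dominated.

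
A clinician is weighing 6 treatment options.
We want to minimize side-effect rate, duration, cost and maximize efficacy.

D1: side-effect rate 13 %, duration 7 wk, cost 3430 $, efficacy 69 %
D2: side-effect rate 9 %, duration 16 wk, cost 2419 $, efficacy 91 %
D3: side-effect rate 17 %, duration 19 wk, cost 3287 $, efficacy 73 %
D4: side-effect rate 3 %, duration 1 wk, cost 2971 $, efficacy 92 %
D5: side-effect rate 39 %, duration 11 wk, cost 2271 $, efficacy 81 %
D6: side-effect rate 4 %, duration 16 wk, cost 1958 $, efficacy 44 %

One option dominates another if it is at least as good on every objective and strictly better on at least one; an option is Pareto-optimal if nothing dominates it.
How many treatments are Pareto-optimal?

D1: dominated by D4 (side-effect rate 3≤13, duration 1≤7, cost 2971≤3430, efficacy 92≥69).
D2: not dominated.
D3: dominated by D2 (side-effect rate 9≤17, duration 16≤19, cost 2419≤3287, efficacy 91≥73).
D4: not dominated (best side-effect rate).
D5: not dominated.
D6: not dominated (best cost).
Pareto-optimal: D2, D4, D5, D6 → 4.

4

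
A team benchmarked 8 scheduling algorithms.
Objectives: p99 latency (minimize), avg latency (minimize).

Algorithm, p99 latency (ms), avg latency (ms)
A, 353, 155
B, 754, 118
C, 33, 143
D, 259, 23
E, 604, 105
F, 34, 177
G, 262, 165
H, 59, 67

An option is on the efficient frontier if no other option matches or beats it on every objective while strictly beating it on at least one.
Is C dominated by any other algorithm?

No

A: worse on p99 latency (353 vs 33).
B: worse on p99 latency (754 vs 33).
D: worse on p99 latency (259 vs 33).
E: worse on p99 latency (604 vs 33).
F: worse on p99 latency (34 vs 33).
G: worse on p99 latency (262 vs 33).
H: worse on p99 latency (59 vs 33).
No option is at least as good as C on every objective and strictly better on one.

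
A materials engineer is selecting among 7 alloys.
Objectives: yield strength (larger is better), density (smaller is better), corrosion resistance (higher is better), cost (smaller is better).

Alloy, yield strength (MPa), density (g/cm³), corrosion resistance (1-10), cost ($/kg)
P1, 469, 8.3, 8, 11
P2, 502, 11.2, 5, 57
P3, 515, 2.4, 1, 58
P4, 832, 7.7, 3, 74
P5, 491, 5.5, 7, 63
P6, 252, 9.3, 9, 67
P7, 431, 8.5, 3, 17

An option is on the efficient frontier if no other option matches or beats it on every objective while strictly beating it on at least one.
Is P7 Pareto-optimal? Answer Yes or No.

No

P1 vs P7: yield strength 469≥431, density 8.3≤8.5, corrosion resistance 8≥3, cost 11≤17 — P1 is at least as good on every objective and strictly better on at least one, so P1 dominates P7.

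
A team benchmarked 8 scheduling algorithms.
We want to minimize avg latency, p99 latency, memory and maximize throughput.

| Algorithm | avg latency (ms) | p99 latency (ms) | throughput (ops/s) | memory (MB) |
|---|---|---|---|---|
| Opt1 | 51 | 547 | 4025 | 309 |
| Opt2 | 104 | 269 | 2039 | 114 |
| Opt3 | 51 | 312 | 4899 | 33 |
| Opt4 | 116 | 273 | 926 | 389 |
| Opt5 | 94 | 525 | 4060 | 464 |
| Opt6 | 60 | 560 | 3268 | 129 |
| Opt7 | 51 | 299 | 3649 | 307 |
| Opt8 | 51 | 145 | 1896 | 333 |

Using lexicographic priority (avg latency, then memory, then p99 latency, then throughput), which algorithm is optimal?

First minimize avg latency: best is 51, kept {Opt1, Opt3, Opt7, Opt8}.
Then minimize memory: best is 33, kept {Opt3}.

Opt3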